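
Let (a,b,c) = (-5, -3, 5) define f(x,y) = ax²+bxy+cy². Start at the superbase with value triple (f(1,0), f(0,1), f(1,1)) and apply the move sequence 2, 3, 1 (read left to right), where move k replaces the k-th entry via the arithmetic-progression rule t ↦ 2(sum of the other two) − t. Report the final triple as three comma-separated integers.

start (-5,5,-3) = (f(1,0),f(0,1),f(1,1))
replace slot 2: 2·((-5)+(-3)) − 5 = -21 → (-5,-21,-3)
replace slot 3: 2·((-5)+(-21)) − (-3) = -49 → (-5,-21,-49)
replace slot 1: 2·((-21)+(-49)) − (-5) = -135 → (-135,-21,-49)

-135,-21,-49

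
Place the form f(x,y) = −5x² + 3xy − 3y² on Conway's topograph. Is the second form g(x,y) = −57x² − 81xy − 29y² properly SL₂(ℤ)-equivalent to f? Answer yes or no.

D₁ = -51, D₂ = -51
f is negative-definite; reduce −f:
−f: flip: (5,-3,3)→(3,3,5)
−f: reduced (well bottom): (3,3,5) with a≤c, −a<b≤a
flip sign back: reduced form of f is (-3,-3,-5)
g is negative-definite; reduce −g:
−g: translate: b→-33 (≡81 mod 114), so (57,81,29)→(57,-33,5)
−g: flip: (57,-33,5)→(5,33,57)
−g: translate: b→3 (≡33 mod 10), so (5,33,57)→(5,3,3)
−g: flip: (5,3,3)→(3,-3,5)
−g: translate: b→3 (≡-3 mod 6), so (3,-3,5)→(3,3,5)
−g: reduced (well bottom): (3,3,5) with a≤c, −a<b≤a
flip sign back: reduced form of g is (-3,-3,-5)
reduced forms (-3, -3, -5) vs (-3, -3, -5) ⇒ equivalent

yes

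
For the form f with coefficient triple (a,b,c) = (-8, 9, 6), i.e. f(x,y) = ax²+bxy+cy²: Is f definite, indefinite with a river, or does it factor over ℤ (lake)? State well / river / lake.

D = b²−4ac = 9² − 4·(-8)·6 = 273
D > 0 non-square ⇒ indefinite ⇒ periodic river

river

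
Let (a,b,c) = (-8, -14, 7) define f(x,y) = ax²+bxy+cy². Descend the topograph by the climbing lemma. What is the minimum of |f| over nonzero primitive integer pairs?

descent: ρ → (7,14,-8)  [lands on river]
river: ρ → (-8,18,3)
river: ρ → (3,18,-8)
river: ρ → (-8,14,7)
closes: descent 1, river 4
min |a| on river = 3

3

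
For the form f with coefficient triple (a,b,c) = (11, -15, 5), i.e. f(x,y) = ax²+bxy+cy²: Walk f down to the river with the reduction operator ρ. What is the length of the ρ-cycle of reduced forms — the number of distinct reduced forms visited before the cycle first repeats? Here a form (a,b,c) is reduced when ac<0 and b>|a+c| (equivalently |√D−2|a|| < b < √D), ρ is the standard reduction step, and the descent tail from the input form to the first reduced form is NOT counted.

D = 5, ⌊√D⌋ = 2
descent: ρ → (5,5,1)
descent: ρ → (1,1,-1)  [lands on river]
river: ρ → (-1,1,1)
ρ-cycle length = 2 (tail of 2 descent steps not counted)

2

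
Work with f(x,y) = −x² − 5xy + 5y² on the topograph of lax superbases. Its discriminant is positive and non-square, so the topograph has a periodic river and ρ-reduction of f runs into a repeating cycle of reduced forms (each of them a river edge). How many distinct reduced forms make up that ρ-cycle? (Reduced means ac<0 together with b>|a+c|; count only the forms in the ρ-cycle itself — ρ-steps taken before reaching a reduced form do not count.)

D = 45, ⌊√D⌋ = 6
descent: ρ → (5,5,-1)  [lands on river]
river: ρ → (-1,5,5)
ρ-cycle length = 2 (tail of 1 descent step not counted)

2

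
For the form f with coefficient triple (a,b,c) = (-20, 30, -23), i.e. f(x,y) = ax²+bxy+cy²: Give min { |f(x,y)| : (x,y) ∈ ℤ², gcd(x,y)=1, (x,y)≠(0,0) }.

translate: b→10 (≡-30 mod 40), so (20,-30,23)→(20,10,13)
flip: (20,10,13)→(13,-10,20)
reduced (well bottom): (13,-10,20) with a≤c, −a<b≤a
well minimum |f| = |-13| = 13 (negative-definite)

13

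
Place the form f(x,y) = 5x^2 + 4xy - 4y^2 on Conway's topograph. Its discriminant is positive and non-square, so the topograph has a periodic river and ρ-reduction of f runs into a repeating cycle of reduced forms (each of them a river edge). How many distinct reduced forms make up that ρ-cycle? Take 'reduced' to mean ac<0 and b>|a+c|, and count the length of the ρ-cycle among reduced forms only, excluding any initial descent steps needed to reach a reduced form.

D = 96, ⌊√D⌋ = 9
river: ρ → (-4,4,5)
river: ρ → (5,6,-3)
river: ρ → (-3,6,5)
river: ρ → (5,4,-4)
ρ-cycle length = 4 (tail of 0 descent steps not counted)

4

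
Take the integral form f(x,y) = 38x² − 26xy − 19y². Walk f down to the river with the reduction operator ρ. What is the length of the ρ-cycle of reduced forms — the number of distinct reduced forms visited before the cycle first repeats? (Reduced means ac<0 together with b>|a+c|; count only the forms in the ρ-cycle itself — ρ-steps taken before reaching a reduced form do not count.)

D = 3564, ⌊√D⌋ = 59
descent: ρ → (-19,26,38)  [lands on river]
river: ρ → (38,50,-7)
river: ρ → (-7,48,45)
river: ρ → (45,42,-10)
river: ρ → (-10,58,5)
river: ρ → (5,52,-43)
river: ρ → (-43,34,14)
river: ρ → (14,50,-19)
ρ-cycle length = 8 (tail of 1 descent step not counted)

8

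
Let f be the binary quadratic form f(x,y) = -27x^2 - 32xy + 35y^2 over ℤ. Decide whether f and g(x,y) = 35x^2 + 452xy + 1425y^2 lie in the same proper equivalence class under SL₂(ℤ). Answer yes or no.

D₁ = 4804, D₂ = 4804
river cycle of f (length 102): (35, 32, -27), (-27, 22, 40), (40, 58, -9), (-9, 68, 5), (5, 62, -48), (-48, 34, 19), (19, 42, -40), (-40, 38, 21), (21, 46, -32), (-32, 18, 35), … (92 more)
river cycle of g (length 102): (35, 32, -27), (-27, 22, 40), (40, 58, -9), (-9, 68, 5), (5, 62, -48), (-48, 34, 19), (19, 42, -40), (-40, 38, 21), (21, 46, -32), (-32, 18, 35), … (92 more)
cycles coincide ⇒ equivalent

yes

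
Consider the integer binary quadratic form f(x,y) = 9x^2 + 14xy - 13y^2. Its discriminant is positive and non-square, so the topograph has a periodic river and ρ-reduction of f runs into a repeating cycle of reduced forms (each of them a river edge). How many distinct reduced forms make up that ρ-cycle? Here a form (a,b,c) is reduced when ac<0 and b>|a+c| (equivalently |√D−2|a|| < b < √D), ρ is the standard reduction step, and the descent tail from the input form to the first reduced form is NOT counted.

D = 664, ⌊√D⌋ = 25
river: ρ → (-13,12,10)
river: ρ → (10,8,-15)
river: ρ → (-15,22,3)
river: ρ → (3,20,-22)
river: ρ → (-22,24,1)
river: ρ → (1,24,-22)
river: ρ → (-22,20,3)
river: ρ → (3,22,-15)
river: ρ → (-15,8,10)
river: ρ → (10,12,-13)
river: ρ → (-13,14,9)
river: ρ → (9,22,-5)
river: ρ → (-5,18,17)
river: ρ → (17,16,-6)
river: ρ → (-6,20,11)
river: ρ → (11,24,-2)
river: ρ → (-2,24,11)
river: ρ → (11,20,-6)
river: ρ → (-6,16,17)
river: ρ → (17,18,-5)
river: ρ → (-5,22,9)
river: ρ → (9,14,-13)
ρ-cycle length = 22 (tail of 0 descent steps not counted)

22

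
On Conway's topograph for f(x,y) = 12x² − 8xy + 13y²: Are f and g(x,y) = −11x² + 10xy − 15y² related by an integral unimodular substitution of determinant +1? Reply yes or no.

D₁ = -560, D₂ = -560
f: reduced (well bottom): (12,-8,13) with a≤c, −a<b≤a
g is negative-definite; reduce −g:
−g: reduced (well bottom): (11,-10,15) with a≤c, −a<b≤a
flip sign back: reduced form of g is (-11,10,-15)
reduced forms (12, -8, 13) vs (-11, 10, -15) ⇒ inequivalent

no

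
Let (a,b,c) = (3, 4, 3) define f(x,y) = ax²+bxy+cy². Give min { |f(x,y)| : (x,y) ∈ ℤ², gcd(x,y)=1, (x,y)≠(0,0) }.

translate: b→-2 (≡4 mod 6), so (3,4,3)→(3,-2,2)
flip: (3,-2,2)→(2,2,3)
reduced (well bottom): (2,2,3) with a≤c, −a<b≤a
well minimum = a = 2

2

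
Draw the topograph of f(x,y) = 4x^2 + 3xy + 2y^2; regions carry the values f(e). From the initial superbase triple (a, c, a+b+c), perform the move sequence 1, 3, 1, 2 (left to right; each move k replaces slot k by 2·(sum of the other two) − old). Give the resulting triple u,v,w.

start (4,2,9) = (f(1,0),f(0,1),f(1,1))
replace slot 1: 2·(2+9) − 4 = 18 → (18,2,9)
replace slot 3: 2·(18+2) − 9 = 31 → (18,2,31)
replace slot 1: 2·(2+31) − 18 = 48 → (48,2,31)
replace slot 2: 2·(48+31) − 2 = 156 → (48,156,31)

48,156,31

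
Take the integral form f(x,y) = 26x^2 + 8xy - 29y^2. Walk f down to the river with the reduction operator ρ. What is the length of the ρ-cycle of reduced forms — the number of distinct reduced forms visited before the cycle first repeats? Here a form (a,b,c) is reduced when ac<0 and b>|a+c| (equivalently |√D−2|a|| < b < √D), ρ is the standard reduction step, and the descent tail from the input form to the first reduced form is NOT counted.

D = 3080, ⌊√D⌋ = 55
river: ρ → (-29,50,5)
river: ρ → (5,50,-29)
river: ρ → (-29,8,26)
river: ρ → (26,44,-11)
river: ρ → (-11,44,26)
river: ρ → (26,8,-29)
ρ-cycle length = 6 (tail of 0 descent steps not counted)

6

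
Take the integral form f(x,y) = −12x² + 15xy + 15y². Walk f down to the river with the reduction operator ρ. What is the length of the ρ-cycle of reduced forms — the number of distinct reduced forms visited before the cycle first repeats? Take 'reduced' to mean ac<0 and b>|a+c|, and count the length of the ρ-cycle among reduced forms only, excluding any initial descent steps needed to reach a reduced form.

D = 945, ⌊√D⌋ = 30
river: ρ → (15,15,-12)
river: ρ → (-12,9,18)
river: ρ → (18,27,-3)
river: ρ → (-3,27,18)
river: ρ → (18,9,-12)
river: ρ → (-12,15,15)
ρ-cycle length = 6 (tail of 0 descent steps not counted)

6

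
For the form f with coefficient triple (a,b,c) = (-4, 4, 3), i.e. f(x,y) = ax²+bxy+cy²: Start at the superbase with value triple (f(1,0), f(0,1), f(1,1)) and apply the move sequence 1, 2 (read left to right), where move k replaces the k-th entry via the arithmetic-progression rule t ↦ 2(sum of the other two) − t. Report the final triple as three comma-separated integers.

start (-4,3,3) = (f(1,0),f(0,1),f(1,1))
replace slot 1: 2·(3+3) − (-4) = 16 → (16,3,3)
replace slot 2: 2·(16+3) − 3 = 35 → (16,35,3)

16,35,3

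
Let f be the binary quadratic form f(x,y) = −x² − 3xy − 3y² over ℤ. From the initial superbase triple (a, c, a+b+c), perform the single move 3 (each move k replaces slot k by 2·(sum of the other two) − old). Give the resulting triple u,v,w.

start (-1,-3,-7) = (f(1,0),f(0,1),f(1,1))
replace slot 3: 2·((-1)+(-3)) − (-7) = -1 → (-1,-3,-1)

-1,-3,-1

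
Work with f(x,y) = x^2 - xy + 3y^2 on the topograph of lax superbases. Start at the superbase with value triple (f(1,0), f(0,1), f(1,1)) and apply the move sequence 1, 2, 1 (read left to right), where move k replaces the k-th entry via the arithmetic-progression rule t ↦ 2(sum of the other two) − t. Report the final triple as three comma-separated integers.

start (1,3,3) = (f(1,0),f(0,1),f(1,1))
replace slot 1: 2·(3+3) − 1 = 11 → (11,3,3)
replace slot 2: 2·(11+3) − 3 = 25 → (11,25,3)
replace slot 1: 2·(25+3) − 11 = 45 → (45,25,3)

45,25,3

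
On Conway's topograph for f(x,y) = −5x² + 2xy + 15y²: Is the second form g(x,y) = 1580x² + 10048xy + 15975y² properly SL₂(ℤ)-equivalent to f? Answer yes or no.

D₁ = 304, D₂ = 304
river cycle of f (length 12): (-5, 12, 8), (8, 4, -9), (-9, 14, 3), (3, 16, -4), (-4, 16, 3), (3, 14, -9), (-9, 4, 8), (8, 12, -5), (-5, 8, 12), (12, 16, -1), … (2 more)
river cycle of g (length 12): (8, 4, -9), (-9, 14, 3), (3, 16, -4), (-4, 16, 3), (3, 14, -9), (-9, 4, 8), (8, 12, -5), (-5, 8, 12), (12, 16, -1), (-1, 16, 12), … (2 more)
cycles coincide ⇒ equivalent

yes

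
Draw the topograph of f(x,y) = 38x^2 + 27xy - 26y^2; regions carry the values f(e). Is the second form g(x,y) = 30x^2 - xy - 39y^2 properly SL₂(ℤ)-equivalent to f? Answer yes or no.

D₁ = 4681, D₂ = 4681
river cycle of f (length 96): (-26, 25, 39), (39, 53, -12), (-12, 67, 4), (4, 61, -60), (-60, 59, 5), (5, 61, -48), (-48, 35, 18), (18, 37, -46), (-46, 55, 9), (9, 53, -52), … (86 more)
river cycle of g (length 96): (30, 59, -10), (-10, 61, 24), (24, 35, -36), (-36, 37, 23), (23, 55, -18), (-18, 53, 26), (26, 51, -20), (-20, 29, 48), (48, 67, -1), (-1, 67, 48), … (86 more)
cycles differ ⇒ inequivalent

no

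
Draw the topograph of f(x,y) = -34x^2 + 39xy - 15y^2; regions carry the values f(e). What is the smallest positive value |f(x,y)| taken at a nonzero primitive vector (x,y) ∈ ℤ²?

translate: b→29 (≡-39 mod 68), so (34,-39,15)→(34,29,10)
flip: (34,29,10)→(10,-29,34)
translate: b→-9 (≡-29 mod 20), so (10,-29,34)→(10,-9,15)
reduced (well bottom): (10,-9,15) with a≤c, −a<b≤a
well minimum |f| = |-10| = 10 (negative-definite)

10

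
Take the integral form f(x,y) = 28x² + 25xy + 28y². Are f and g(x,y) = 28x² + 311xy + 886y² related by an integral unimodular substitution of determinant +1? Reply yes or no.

D₁ = -2511, D₂ = -2511
f: reduced (well bottom): (28,25,28) with a≤c, −a<b≤a
g: translate: b→-25 (≡311 mod 56), so (28,311,886)→(28,-25,28)
g: flip: (28,-25,28)→(28,25,28)
g: reduced (well bottom): (28,25,28) with a≤c, −a<b≤a
reduced forms (28, 25, 28) vs (28, 25, 28) ⇒ equivalent

yes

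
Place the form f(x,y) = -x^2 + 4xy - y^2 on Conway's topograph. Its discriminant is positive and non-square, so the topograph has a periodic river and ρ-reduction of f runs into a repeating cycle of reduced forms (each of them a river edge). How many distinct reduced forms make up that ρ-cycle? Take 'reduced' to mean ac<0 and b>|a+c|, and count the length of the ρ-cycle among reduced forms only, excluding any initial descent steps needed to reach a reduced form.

D = 12, ⌊√D⌋ = 3
descent: ρ → (-1,2,2)  [lands on river]
river: ρ → (2,2,-1)
ρ-cycle length = 2 (tail of 1 descent step not counted)

2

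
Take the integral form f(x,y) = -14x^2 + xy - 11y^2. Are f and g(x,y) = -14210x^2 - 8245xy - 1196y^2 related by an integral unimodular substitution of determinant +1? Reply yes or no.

D₁ = -615, D₂ = -615
f is negative-definite; reduce −f:
−f: flip: (14,-1,11)→(11,1,14)
−f: reduced (well bottom): (11,1,14) with a≤c, −a<b≤a
flip sign back: reduced form of f is (-11,-1,-14)
g is negative-definite; reduce −g:
−g: flip: (14210,8245,1196)→(1196,-8245,14210)
−g: translate: b→-1069 (≡-8245 mod 2392), so (1196,-8245,14210)→(1196,-1069,239)
−g: flip: (1196,-1069,239)→(239,1069,1196)
−g: translate: b→113 (≡1069 mod 478), so (239,1069,1196)→(239,113,14)
−g: flip: (239,113,14)→(14,-113,239)
−g: translate: b→-1 (≡-113 mod 28), so (14,-113,239)→(14,-1,11)
−g: flip: (14,-1,11)→(11,1,14)
−g: reduced (well bottom): (11,1,14) with a≤c, −a<b≤a
flip sign back: reduced form of g is (-11,-1,-14)
reduced forms (-11, -1, -14) vs (-11, -1, -14) ⇒ equivalent

yes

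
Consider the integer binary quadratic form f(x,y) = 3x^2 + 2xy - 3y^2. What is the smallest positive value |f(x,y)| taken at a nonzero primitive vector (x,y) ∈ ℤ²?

river: ρ → (-3,4,2)
river: ρ → (2,4,-3)
river: ρ → (-3,2,3)
river: ρ → (3,4,-2)
river: ρ → (-2,4,3)
river: ρ → (3,2,-3)
closes: descent 0, river 6
min |a| on river = 2

2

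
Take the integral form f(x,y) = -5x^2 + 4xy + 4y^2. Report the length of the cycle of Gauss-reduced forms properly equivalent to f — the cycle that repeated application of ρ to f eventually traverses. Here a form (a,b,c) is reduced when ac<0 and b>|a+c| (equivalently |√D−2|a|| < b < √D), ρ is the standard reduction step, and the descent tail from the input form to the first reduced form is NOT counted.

D = 96, ⌊√D⌋ = 9
river: ρ → (4,4,-5)
river: ρ → (-5,6,3)
river: ρ → (3,6,-5)
river: ρ → (-5,4,4)
ρ-cycle length = 4 (tail of 0 descent steps not counted)

4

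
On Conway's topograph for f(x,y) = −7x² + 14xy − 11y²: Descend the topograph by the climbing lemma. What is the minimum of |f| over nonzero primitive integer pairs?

translate: b→0 (≡-14 mod 14), so (7,-14,11)→(7,0,4)
flip: (7,0,4)→(4,0,7)
reduced (well bottom): (4,0,7) with a≤c, −a<b≤a
well minimum |f| = |-4| = 4 (negative-definite)

4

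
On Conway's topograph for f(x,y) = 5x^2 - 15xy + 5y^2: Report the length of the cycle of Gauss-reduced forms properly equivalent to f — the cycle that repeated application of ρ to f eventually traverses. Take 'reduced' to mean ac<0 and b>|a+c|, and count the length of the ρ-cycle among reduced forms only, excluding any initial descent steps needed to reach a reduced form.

D = 125, ⌊√D⌋ = 11
descent: ρ → (5,5,-5)  [lands on river]
river: ρ → (-5,5,5)
ρ-cycle length = 2 (tail of 1 descent step not counted)

2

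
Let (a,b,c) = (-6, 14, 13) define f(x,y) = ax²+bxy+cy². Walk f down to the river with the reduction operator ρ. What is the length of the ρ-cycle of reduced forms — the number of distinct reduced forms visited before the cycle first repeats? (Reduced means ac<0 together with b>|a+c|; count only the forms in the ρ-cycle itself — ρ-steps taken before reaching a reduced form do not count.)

D = 508, ⌊√D⌋ = 22
river: ρ → (13,12,-7)
river: ρ → (-7,16,9)
river: ρ → (9,20,-3)
river: ρ → (-3,22,2)
river: ρ → (2,22,-3)
river: ρ → (-3,20,9)
river: ρ → (9,16,-7)
river: ρ → (-7,12,13)
river: ρ → (13,14,-6)
river: ρ → (-6,22,1)
river: ρ → (1,22,-6)
river: ρ → (-6,14,13)
ρ-cycle length = 12 (tail of 0 descent steps not counted)

12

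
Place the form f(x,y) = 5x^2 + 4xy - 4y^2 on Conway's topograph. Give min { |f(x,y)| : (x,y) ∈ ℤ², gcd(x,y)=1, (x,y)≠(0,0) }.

river: ρ → (-4,4,5)
river: ρ → (5,6,-3)
river: ρ → (-3,6,5)
river: ρ → (5,4,-4)
closes: descent 0, river 4
min |a| on river = 3

3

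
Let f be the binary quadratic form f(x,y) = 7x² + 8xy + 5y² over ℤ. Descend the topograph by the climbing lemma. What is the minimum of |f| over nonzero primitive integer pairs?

translate: b→-6 (≡8 mod 14), so (7,8,5)→(7,-6,4)
flip: (7,-6,4)→(4,6,7)
translate: b→-2 (≡6 mod 8), so (4,6,7)→(4,-2,5)
reduced (well bottom): (4,-2,5) with a≤c, −a<b≤a
well minimum = a = 4

4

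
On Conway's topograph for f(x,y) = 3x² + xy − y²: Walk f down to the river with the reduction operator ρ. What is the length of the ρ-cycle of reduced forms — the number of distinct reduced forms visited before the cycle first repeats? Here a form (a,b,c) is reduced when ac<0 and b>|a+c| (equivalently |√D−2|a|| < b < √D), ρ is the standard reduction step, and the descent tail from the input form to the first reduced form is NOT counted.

D = 13, ⌊√D⌋ = 3
descent: ρ → (-1,3,1)  [lands on river]
river: ρ → (1,3,-1)
ρ-cycle length = 2 (tail of 1 descent step not counted)

2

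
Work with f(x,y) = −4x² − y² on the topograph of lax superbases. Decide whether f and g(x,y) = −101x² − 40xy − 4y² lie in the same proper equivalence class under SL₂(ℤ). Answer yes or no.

D₁ = -16, D₂ = -16
f is negative-definite; reduce −f:
−f: flip: (4,0,1)→(1,0,4)
−f: reduced (well bottom): (1,0,4) with a≤c, −a<b≤a
flip sign back: reduced form of f is (-1,0,-4)
g is negative-definite; reduce −g:
−g: flip: (101,40,4)→(4,-40,101)
−g: translate: b→0 (≡-40 mod 8), so (4,-40,101)→(4,0,1)
−g: flip: (4,0,1)→(1,0,4)
−g: reduced (well bottom): (1,0,4) with a≤c, −a<b≤a
flip sign back: reduced form of g is (-1,0,-4)
reduced forms (-1, 0, -4) vs (-1, 0, -4) ⇒ equivalent

yes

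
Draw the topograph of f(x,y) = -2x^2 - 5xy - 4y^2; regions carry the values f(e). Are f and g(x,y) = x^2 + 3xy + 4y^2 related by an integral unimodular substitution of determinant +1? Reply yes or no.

D₁ = -7, D₂ = -7
f is negative-definite; reduce −f:
−f: translate: b→1 (≡5 mod 4), so (2,5,4)→(2,1,1)
−f: flip: (2,1,1)→(1,-1,2)
−f: translate: b→1 (≡-1 mod 2), so (1,-1,2)→(1,1,2)
−f: reduced (well bottom): (1,1,2) with a≤c, −a<b≤a
flip sign back: reduced form of f is (-1,-1,-2)
g: translate: b→1 (≡3 mod 2), so (1,3,4)→(1,1,2)
g: reduced (well bottom): (1,1,2) with a≤c, −a<b≤a
reduced forms (-1, -1, -2) vs (1, 1, 2) ⇒ inequivalent

no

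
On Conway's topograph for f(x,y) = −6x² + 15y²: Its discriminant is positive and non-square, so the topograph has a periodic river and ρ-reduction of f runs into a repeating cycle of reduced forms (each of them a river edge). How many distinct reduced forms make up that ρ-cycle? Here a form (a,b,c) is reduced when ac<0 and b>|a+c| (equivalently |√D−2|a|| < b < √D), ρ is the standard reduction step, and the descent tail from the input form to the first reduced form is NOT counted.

D = 360, ⌊√D⌋ = 18
descent: ρ → (15,0,-6)
descent: ρ → (-6,12,9)  [lands on river]
river: ρ → (9,6,-9)
river: ρ → (-9,12,6)
river: ρ → (6,12,-9)
river: ρ → (-9,6,9)
river: ρ → (9,12,-6)
ρ-cycle length = 6 (tail of 2 descent steps not counted)

6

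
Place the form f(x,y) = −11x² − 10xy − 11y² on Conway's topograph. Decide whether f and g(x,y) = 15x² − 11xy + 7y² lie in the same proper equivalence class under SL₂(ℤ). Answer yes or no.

D₁ = -384, D₂ = -299
discriminants differ ⇒ not SL₂(ℤ)-equivalent

no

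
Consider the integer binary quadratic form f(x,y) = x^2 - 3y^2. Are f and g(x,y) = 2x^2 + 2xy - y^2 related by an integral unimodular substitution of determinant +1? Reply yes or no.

D₁ = 12, D₂ = 12
river cycle of f (length 2): (1, 2, -2), (-2, 2, 1)
river cycle of g (length 2): (-1, 2, 2), (2, 2, -1)
cycles differ ⇒ inequivalent

no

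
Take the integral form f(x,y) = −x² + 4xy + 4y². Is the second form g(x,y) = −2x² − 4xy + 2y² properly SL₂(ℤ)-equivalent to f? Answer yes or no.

D₁ = 32, D₂ = 32
river cycle of f (length 2): (4, 4, -1), (-1, 4, 4)
river cycle of g (length 2): (2, 4, -2), (-2, 4, 2)
cycles differ ⇒ inequivalent

no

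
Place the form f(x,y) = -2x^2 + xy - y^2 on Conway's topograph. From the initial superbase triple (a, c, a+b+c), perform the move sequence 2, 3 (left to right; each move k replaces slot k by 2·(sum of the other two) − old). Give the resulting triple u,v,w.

start (-2,-1,-2) = (f(1,0),f(0,1),f(1,1))
replace slot 2: 2·((-2)+(-2)) − (-1) = -7 → (-2,-7,-2)
replace slot 3: 2·((-2)+(-7)) − (-2) = -16 → (-2,-7,-16)

-2,-7,-16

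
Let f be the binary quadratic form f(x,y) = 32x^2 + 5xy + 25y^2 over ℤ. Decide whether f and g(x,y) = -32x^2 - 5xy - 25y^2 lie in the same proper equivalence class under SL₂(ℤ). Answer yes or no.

D₁ = -3175, D₂ = -3175
f: flip: (32,5,25)→(25,-5,32)
f: reduced (well bottom): (25,-5,32) with a≤c, −a<b≤a
g is negative-definite; reduce −g:
−g: flip: (32,5,25)→(25,-5,32)
−g: reduced (well bottom): (25,-5,32) with a≤c, −a<b≤a
flip sign back: reduced form of g is (-25,5,-32)
reduced forms (25, -5, 32) vs (-25, 5, -32) ⇒ inequivalent

no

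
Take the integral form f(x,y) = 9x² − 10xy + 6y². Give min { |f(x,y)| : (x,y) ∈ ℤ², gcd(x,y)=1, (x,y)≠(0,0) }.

translate: b→8 (≡-10 mod 18), so (9,-10,6)→(9,8,5)
flip: (9,8,5)→(5,-8,9)
translate: b→2 (≡-8 mod 10), so (5,-8,9)→(5,2,6)
reduced (well bottom): (5,2,6) with a≤c, −a<b≤a
well minimum = a = 5

5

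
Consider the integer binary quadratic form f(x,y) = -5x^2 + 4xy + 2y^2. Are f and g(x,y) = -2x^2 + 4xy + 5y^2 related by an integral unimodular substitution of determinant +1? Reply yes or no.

D₁ = 56, D₂ = 56
river cycle of f (length 4): (2, 4, -5), (-5, 6, 1), (1, 6, -5), (-5, 4, 2)
river cycle of g (length 4): (5, 6, -1), (-1, 6, 5), (5, 4, -2), (-2, 4, 5)
cycles differ ⇒ inequivalent

no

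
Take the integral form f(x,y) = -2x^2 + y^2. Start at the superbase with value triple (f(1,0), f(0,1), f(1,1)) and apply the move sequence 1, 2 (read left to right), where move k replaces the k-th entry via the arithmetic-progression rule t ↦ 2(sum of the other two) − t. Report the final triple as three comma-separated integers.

start (-2,1,-1) = (f(1,0),f(0,1),f(1,1))
replace slot 1: 2·(1+(-1)) − (-2) = 2 → (2,1,-1)
replace slot 2: 2·(2+(-1)) − 1 = 1 → (2,1,-1)

2,1,-1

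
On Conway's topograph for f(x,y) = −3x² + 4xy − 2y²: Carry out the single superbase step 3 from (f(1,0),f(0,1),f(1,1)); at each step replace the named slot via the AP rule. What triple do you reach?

start (-3,-2,-1) = (f(1,0),f(0,1),f(1,1))
replace slot 3: 2·((-3)+(-2)) − (-1) = -9 → (-3,-2,-9)

-3,-2,-9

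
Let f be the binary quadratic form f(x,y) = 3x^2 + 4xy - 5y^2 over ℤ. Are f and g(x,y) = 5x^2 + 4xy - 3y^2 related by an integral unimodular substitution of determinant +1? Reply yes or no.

D₁ = 76, D₂ = 76
river cycle of f (length 6): (-5, 6, 2), (2, 6, -5), (-5, 4, 3), (3, 8, -1), (-1, 8, 3), (3, 4, -5)
river cycle of g (length 6): (-3, 8, 1), (1, 8, -3), (-3, 4, 5), (5, 6, -2), (-2, 6, 5), (5, 4, -3)
cycles differ ⇒ inequivalent

no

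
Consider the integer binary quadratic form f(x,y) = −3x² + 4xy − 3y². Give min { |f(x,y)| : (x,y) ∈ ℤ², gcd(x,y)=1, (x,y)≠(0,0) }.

translate: b→2 (≡-4 mod 6), so (3,-4,3)→(3,2,2)
flip: (3,2,2)→(2,-2,3)
translate: b→2 (≡-2 mod 4), so (2,-2,3)→(2,2,3)
reduced (well bottom): (2,2,3) with a≤c, −a<b≤a
well minimum |f| = |-2| = 2 (negative-definite)

2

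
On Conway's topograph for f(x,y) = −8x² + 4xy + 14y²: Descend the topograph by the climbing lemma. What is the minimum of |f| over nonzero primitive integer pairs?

descent: ρ → (14,-4,-8)
descent: ρ → (-8,20,2)  [lands on river]
river: ρ → (2,20,-8)
river: ρ → (-8,12,10)
river: ρ → (10,8,-10)
river: ρ → (-10,12,8)
river: ρ → (8,20,-2)
river: ρ → (-2,20,8)
river: ρ → (8,12,-10)
river: ρ → (-10,8,10)
river: ρ → (10,12,-8)
closes: descent 2, river 10
min |a| on river = 2

2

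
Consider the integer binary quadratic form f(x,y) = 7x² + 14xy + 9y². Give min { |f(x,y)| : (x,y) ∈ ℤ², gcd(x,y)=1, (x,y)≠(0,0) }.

translate: b→0 (≡14 mod 14), so (7,14,9)→(7,0,2)
flip: (7,0,2)→(2,0,7)
reduced (well bottom): (2,0,7) with a≤c, −a<b≤a
well minimum = a = 2

2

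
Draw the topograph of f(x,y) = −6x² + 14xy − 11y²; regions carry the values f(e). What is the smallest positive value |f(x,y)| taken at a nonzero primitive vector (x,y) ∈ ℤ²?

translate: b→-2 (≡-14 mod 12), so (6,-14,11)→(6,-2,3)
flip: (6,-2,3)→(3,2,6)
reduced (well bottom): (3,2,6) with a≤c, −a<b≤a
well minimum |f| = |-3| = 3 (negative-definite)

3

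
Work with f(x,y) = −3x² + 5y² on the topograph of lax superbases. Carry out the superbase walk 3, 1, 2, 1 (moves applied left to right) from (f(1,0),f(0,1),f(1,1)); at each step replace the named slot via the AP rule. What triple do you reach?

start (-3,5,2) = (f(1,0),f(0,1),f(1,1))
replace slot 3: 2·((-3)+5) − 2 = 2 → (-3,5,2)
replace slot 1: 2·(5+2) − (-3) = 17 → (17,5,2)
replace slot 2: 2·(17+2) − 5 = 33 → (17,33,2)
replace slot 1: 2·(33+2) − 17 = 53 → (53,33,2)

53,33,2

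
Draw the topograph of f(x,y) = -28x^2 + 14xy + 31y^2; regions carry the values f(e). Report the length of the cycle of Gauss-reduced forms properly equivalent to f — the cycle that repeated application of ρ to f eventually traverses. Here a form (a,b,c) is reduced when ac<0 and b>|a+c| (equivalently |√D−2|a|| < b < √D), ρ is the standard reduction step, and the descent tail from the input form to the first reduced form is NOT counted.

D = 3668, ⌊√D⌋ = 60
river: ρ → (31,48,-11)
river: ρ → (-11,40,47)
river: ρ → (47,54,-4)
river: ρ → (-4,58,19)
river: ρ → (19,56,-7)
river: ρ → (-7,56,19)
river: ρ → (19,58,-4)
river: ρ → (-4,54,47)
river: ρ → (47,40,-11)
river: ρ → (-11,48,31)
river: ρ → (31,14,-28)
river: ρ → (-28,42,17)
river: ρ → (17,60,-1)
river: ρ → (-1,60,17)
river: ρ → (17,42,-28)
river: ρ → (-28,14,31)
ρ-cycle length = 16 (tail of 0 descent steps not counted)

16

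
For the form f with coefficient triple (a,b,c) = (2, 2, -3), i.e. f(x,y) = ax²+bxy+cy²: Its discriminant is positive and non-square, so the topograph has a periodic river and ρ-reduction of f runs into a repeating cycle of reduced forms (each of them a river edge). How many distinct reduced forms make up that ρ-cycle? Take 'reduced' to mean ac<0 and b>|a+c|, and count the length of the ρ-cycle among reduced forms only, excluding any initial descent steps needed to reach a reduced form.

D = 28, ⌊√D⌋ = 5
river: ρ → (-3,4,1)
river: ρ → (1,4,-3)
river: ρ → (-3,2,2)
river: ρ → (2,2,-3)
ρ-cycle length = 4 (tail of 0 descent steps not counted)

4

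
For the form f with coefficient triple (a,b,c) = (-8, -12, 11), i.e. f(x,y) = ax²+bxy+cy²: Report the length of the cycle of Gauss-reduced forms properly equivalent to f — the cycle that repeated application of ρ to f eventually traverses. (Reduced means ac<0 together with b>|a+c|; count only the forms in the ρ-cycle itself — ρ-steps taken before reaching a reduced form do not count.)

D = 496, ⌊√D⌋ = 22
descent: ρ → (11,12,-8)  [lands on river]
river: ρ → (-8,20,3)
river: ρ → (3,22,-1)
river: ρ → (-1,22,3)
river: ρ → (3,20,-8)
river: ρ → (-8,12,11)
river: ρ → (11,10,-9)
river: ρ → (-9,8,12)
river: ρ → (12,16,-5)
river: ρ → (-5,14,15)
river: ρ → (15,16,-4)
river: ρ → (-4,16,15)
river: ρ → (15,14,-5)
river: ρ → (-5,16,12)
river: ρ → (12,8,-9)
river: ρ → (-9,10,11)
ρ-cycle length = 16 (tail of 1 descent step not counted)

16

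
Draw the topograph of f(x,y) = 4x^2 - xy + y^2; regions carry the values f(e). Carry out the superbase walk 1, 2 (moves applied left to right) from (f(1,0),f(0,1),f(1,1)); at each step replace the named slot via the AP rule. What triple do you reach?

start (4,1,4) = (f(1,0),f(0,1),f(1,1))
replace slot 1: 2·(1+4) − 4 = 6 → (6,1,4)
replace slot 2: 2·(6+4) − 1 = 19 → (6,19,4)

6,19,4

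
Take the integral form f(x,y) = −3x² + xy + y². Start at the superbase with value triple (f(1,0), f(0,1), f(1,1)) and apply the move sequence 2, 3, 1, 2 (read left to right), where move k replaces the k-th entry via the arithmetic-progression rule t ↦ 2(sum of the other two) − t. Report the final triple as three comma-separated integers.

start (-3,1,-1) = (f(1,0),f(0,1),f(1,1))
replace slot 2: 2·((-3)+(-1)) − 1 = -9 → (-3,-9,-1)
replace slot 3: 2·((-3)+(-9)) − (-1) = -23 → (-3,-9,-23)
replace slot 1: 2·((-9)+(-23)) − (-3) = -61 → (-61,-9,-23)
replace slot 2: 2·((-61)+(-23)) − (-9) = -159 → (-61,-159,-23)

-61,-159,-23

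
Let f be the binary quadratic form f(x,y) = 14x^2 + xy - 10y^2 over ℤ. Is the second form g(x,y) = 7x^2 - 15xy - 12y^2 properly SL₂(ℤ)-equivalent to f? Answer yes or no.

D₁ = 561, D₂ = 561
river cycle of f (length 16): (-10, 19, 5), (5, 21, -6), (-6, 15, 14), (14, 13, -7), (-7, 15, 12), (12, 9, -10), (-10, 11, 11), (11, 11, -10), (-10, 9, 12), (12, 15, -7), … (6 more)
river cycle of g (length 16): (-12, 15, 7), (7, 13, -14), (-14, 15, 6), (6, 21, -5), (-5, 19, 10), (10, 21, -3), (-3, 21, 10), (10, 19, -5), (-5, 21, 6), (6, 15, -14), … (6 more)
cycles differ ⇒ inequivalent

no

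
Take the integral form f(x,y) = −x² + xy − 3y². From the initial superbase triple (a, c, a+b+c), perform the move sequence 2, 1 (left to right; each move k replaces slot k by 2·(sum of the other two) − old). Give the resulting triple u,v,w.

start (-1,-3,-3) = (f(1,0),f(0,1),f(1,1))
replace slot 2: 2·((-1)+(-3)) − (-3) = -5 → (-1,-5,-3)
replace slot 1: 2·((-5)+(-3)) − (-1) = -15 → (-15,-5,-3)

-15,-5,-3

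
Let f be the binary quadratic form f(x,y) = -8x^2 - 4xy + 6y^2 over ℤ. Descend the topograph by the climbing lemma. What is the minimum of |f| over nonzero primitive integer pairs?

descent: ρ → (6,4,-8)  [lands on river]
river: ρ → (-8,12,2)
river: ρ → (2,12,-8)
river: ρ → (-8,4,6)
river: ρ → (6,8,-6)
river: ρ → (-6,4,8)
river: ρ → (8,12,-2)
river: ρ → (-2,12,8)
river: ρ → (8,4,-6)
river: ρ → (-6,8,6)
closes: descent 1, river 10
min |a| on river = 2

2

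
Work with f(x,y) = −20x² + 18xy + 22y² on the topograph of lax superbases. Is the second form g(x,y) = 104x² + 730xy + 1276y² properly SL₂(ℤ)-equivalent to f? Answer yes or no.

D₁ = 2084, D₂ = 2084
river cycle of f (length 34): (22, 26, -16), (-16, 38, 10), (10, 42, -8), (-8, 38, 20), (20, 42, -4), (-4, 38, 40), (40, 42, -2), (-2, 42, 40), (40, 38, -4), (-4, 42, 20), … (24 more)
river cycle of g (length 34): (20, 22, -20), (-20, 18, 22), (22, 26, -16), (-16, 38, 10), (10, 42, -8), (-8, 38, 20), (20, 42, -4), (-4, 38, 40), (40, 42, -2), (-2, 42, 40), … (24 more)
cycles coincide ⇒ equivalent

yes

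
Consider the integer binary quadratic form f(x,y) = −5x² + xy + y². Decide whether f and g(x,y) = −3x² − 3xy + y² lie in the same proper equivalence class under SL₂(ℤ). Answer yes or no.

D₁ = 21, D₂ = 21
river cycle of f (length 2): (1, 3, -3), (-3, 3, 1)
river cycle of g (length 2): (1, 3, -3), (-3, 3, 1)
cycles coincide ⇒ equivalent

yes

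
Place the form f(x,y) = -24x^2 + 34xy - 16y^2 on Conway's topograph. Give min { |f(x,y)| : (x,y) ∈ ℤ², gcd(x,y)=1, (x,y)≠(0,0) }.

translate: b→14 (≡-34 mod 48), so (24,-34,16)→(24,14,6)
flip: (24,14,6)→(6,-14,24)
translate: b→-2 (≡-14 mod 12), so (6,-14,24)→(6,-2,16)
reduced (well bottom): (6,-2,16) with a≤c, −a<b≤a
well minimum |f| = |-6| = 6 (negative-definite)

6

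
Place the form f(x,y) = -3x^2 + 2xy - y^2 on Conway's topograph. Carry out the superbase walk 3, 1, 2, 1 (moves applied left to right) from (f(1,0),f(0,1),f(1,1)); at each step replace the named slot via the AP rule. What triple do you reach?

start (-3,-1,-2) = (f(1,0),f(0,1),f(1,1))
replace slot 3: 2·((-3)+(-1)) − (-2) = -6 → (-3,-1,-6)
replace slot 1: 2·((-1)+(-6)) − (-3) = -11 → (-11,-1,-6)
replace slot 2: 2·((-11)+(-6)) − (-1) = -33 → (-11,-33,-6)
replace slot 1: 2·((-33)+(-6)) − (-11) = -67 → (-67,-33,-6)

-67,-33,-6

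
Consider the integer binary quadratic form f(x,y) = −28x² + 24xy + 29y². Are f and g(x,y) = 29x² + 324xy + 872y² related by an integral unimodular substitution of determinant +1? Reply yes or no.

D₁ = 3824, D₂ = 3824
river cycle of f (length 32): (29, 34, -23), (-23, 58, 5), (5, 52, -56), (-56, 60, 1), (1, 60, -56), (-56, 52, 5), (5, 58, -23), (-23, 34, 29), (29, 24, -28), (-28, 32, 25), … (22 more)
river cycle of g (length 32): (29, 34, -23), (-23, 58, 5), (5, 52, -56), (-56, 60, 1), (1, 60, -56), (-56, 52, 5), (5, 58, -23), (-23, 34, 29), (29, 24, -28), (-28, 32, 25), … (22 more)
cycles coincide ⇒ equivalent

yes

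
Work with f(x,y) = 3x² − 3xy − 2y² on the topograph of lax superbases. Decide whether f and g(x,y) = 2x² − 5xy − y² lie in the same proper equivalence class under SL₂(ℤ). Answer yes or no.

D₁ = 33, D₂ = 33
river cycle of f (length 4): (-2, 3, 3), (3, 3, -2), (-2, 5, 1), (1, 5, -2)
river cycle of g (length 4): (-1, 5, 2), (2, 3, -3), (-3, 3, 2), (2, 5, -1)
cycles differ ⇒ inequivalent

no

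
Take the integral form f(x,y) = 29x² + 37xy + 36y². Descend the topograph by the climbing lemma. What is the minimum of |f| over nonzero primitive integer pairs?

translate: b→-21 (≡37 mod 58), so (29,37,36)→(29,-21,28)
flip: (29,-21,28)→(28,21,29)
reduced (well bottom): (28,21,29) with a≤c, −a<b≤a
well minimum = a = 28

28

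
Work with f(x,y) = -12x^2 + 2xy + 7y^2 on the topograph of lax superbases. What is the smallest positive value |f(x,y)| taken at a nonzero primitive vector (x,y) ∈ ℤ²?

descent: ρ → (7,12,-7)  [lands on river]
river: ρ → (-7,16,3)
river: ρ → (3,14,-12)
river: ρ → (-12,10,5)
river: ρ → (5,10,-12)
river: ρ → (-12,14,3)
river: ρ → (3,16,-7)
river: ρ → (-7,12,7)
river: ρ → (7,16,-3)
river: ρ → (-3,14,12)
river: ρ → (12,10,-5)
river: ρ → (-5,10,12)
river: ρ → (12,14,-3)
river: ρ → (-3,16,7)
closes: descent 1, river 14
min |a| on river = 3

3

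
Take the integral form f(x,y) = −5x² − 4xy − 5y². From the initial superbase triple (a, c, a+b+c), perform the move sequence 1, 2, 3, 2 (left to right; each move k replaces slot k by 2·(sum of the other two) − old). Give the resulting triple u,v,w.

start (-5,-5,-14) = (f(1,0),f(0,1),f(1,1))
replace slot 1: 2·((-5)+(-14)) − (-5) = -33 → (-33,-5,-14)
replace slot 2: 2·((-33)+(-14)) − (-5) = -89 → (-33,-89,-14)
replace slot 3: 2·((-33)+(-89)) − (-14) = -230 → (-33,-89,-230)
replace slot 2: 2·((-33)+(-230)) − (-89) = -437 → (-33,-437,-230)

-33,-437,-230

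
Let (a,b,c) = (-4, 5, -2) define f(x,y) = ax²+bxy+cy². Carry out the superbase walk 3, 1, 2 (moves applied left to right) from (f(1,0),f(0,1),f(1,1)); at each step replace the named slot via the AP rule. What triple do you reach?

start (-4,-2,-1) = (f(1,0),f(0,1),f(1,1))
replace slot 3: 2·((-4)+(-2)) − (-1) = -11 → (-4,-2,-11)
replace slot 1: 2·((-2)+(-11)) − (-4) = -22 → (-22,-2,-11)
replace slot 2: 2·((-22)+(-11)) − (-2) = -64 → (-22,-64,-11)

-22,-64,-11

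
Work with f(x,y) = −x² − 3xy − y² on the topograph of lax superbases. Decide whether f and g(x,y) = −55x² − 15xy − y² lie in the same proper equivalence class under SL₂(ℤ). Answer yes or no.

D₁ = 5, D₂ = 5
river cycle of f (length 2): (-1, 1, 1), (1, 1, -1)
river cycle of g (length 2): (-1, 1, 1), (1, 1, -1)
cycles coincide ⇒ equivalent

yes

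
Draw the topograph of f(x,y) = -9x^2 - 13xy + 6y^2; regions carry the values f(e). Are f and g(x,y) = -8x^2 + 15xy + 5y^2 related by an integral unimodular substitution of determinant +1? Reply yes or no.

D₁ = 385, D₂ = 385
river cycle of f (length 12): (6, 13, -9), (-9, 5, 10), (10, 15, -4), (-4, 17, 6), (6, 19, -1), (-1, 19, 6), (6, 17, -4), (-4, 15, 10), (10, 5, -9), (-9, 13, 6), … (2 more)
river cycle of g (length 10): (5, 15, -8), (-8, 17, 3), (3, 19, -2), (-2, 17, 12), (12, 7, -7), (-7, 7, 12), (12, 17, -2), (-2, 19, 3), (3, 17, -8), (-8, 15, 5)
cycles differ ⇒ inequivalent

no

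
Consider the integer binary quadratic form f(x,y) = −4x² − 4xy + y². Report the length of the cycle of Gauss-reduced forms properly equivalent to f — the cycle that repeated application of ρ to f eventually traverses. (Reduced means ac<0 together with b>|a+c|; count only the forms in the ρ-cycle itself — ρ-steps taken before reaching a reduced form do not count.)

D = 32, ⌊√D⌋ = 5
descent: ρ → (1,4,-4)  [lands on river]
river: ρ → (-4,4,1)
ρ-cycle length = 2 (tail of 1 descent step not counted)

2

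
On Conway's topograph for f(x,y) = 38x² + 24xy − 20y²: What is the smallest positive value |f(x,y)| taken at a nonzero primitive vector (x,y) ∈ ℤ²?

river: ρ → (-20,56,6)
river: ρ → (6,52,-38)
river: ρ → (-38,24,20)
river: ρ → (20,56,-6)
river: ρ → (-6,52,38)
river: ρ → (38,24,-20)
closes: descent 0, river 6
min |a| on river = 6

6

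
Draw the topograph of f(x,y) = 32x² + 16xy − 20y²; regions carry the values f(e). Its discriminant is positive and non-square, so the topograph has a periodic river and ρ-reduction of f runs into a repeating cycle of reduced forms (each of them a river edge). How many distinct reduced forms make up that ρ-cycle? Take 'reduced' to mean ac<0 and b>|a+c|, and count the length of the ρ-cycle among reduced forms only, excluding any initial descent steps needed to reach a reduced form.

D = 2816, ⌊√D⌋ = 53
river: ρ → (-20,24,28)
river: ρ → (28,32,-16)
river: ρ → (-16,32,28)
river: ρ → (28,24,-20)
river: ρ → (-20,16,32)
river: ρ → (32,48,-4)
river: ρ → (-4,48,32)
river: ρ → (32,16,-20)
ρ-cycle length = 8 (tail of 0 descent steps not counted)

8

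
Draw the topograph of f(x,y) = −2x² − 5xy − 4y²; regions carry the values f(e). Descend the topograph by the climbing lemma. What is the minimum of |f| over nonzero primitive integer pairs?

translate: b→1 (≡5 mod 4), so (2,5,4)→(2,1,1)
flip: (2,1,1)→(1,-1,2)
translate: b→1 (≡-1 mod 2), so (1,-1,2)→(1,1,2)
reduced (well bottom): (1,1,2) with a≤c, −a<b≤a
well minimum |f| = |-1| = 1 (negative-definite)

1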